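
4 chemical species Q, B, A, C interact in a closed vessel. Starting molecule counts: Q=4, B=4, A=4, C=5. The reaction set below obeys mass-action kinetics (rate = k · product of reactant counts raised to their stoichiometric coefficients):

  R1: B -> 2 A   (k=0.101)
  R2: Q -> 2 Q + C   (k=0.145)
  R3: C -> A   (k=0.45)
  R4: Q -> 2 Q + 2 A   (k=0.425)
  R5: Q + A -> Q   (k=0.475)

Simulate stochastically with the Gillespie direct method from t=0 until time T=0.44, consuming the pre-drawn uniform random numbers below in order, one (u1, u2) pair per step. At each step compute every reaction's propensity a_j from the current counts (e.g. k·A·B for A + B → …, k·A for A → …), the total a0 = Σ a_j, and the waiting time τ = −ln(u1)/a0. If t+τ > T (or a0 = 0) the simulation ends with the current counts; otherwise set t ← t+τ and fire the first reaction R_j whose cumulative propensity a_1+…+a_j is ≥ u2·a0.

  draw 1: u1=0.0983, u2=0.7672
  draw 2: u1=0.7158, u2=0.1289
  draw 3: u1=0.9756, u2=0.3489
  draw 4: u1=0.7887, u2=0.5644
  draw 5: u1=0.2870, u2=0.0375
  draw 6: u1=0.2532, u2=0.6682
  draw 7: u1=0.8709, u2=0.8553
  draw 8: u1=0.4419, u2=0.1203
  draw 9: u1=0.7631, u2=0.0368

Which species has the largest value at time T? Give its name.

t=0.000: Q=4 B=4 A=4 C=5
Draw 1: a1=0.404, a2=0.580, a3=2.250, a4=1.700, a5=7.600, a0=12.534; τ=−ln(0.0983)/12.534=0.185 → t=0.185; u2·a0=0.7672·12.534=9.616; a1+…+a4=4.934 < 9.616 ≤ a1+…+a5=12.534 → R5 fires; Q=4 B=4 A=3 C=5
Draw 2: a1=0.404, a2=0.580, a3=2.250, a4=1.700, a5=5.700, a0=10.634; τ=−ln(0.7158)/10.634=0.031 → t=0.217; u2·a0=0.1289·10.634=1.371; a1+a2=0.984 < 1.371 ≤ a1+…+a3=3.234 → R3 fires; Q=4 B=4 A=4 C=4
Draw 3: a1=0.404, a2=0.580, a3=1.800, a4=1.700, a5=7.600, a0=12.084; τ=−ln(0.9756)/12.084=0.002 → t=0.219; u2·a0=0.3489·12.084=4.216; a1+…+a3=2.784 < 4.216 ≤ a1+…+a4=4.484 → R4 fires; Q=5 B=4 A=6 C=4
Draw 4: a1=0.404, a2=0.725, a3=1.800, a4=2.125, a5=14.250, a0=19.304; τ=−ln(0.7887)/19.304=0.012 → t=0.231; u2·a0=0.5644·19.304=10.895; a1+…+a4=5.054 < 10.895 ≤ a1+…+a5=19.304 → R5 fires; Q=5 B=4 A=5 C=4
Draw 5: a1=0.404, a2=0.725, a3=1.800, a4=2.125, a5=11.875, a0=16.929; τ=−ln(0.2870)/16.929=0.074 → t=0.305; u2·a0=0.0375·16.929=0.635; a1=0.404 < 0.635 ≤ a1+a2=1.129 → R2 fires; Q=6 B=4 A=5 C=5
Draw 6: a1=0.404, a2=0.870, a3=2.250, a4=2.550, a5=14.250, a0=20.324; τ=−ln(0.2532)/20.324=0.068 → t=0.372; u2·a0=0.6682·20.324=13.580; a1+…+a4=6.074 < 13.580 ≤ a1+…+a5=20.324 → R5 fires; Q=6 B=4 A=4 C=5
Draw 7: a1=0.404, a2=0.870, a3=2.250, a4=2.550, a5=11.400, a0=17.474; τ=−ln(0.8709)/17.474=0.008 → t=0.380; u2·a0=0.8553·17.474=14.946; a1+…+a4=6.074 < 14.946 ≤ a1+…+a5=17.474 → R5 fires; Q=6 B=4 A=3 C=5
Draw 8: a1=0.404, a2=0.870, a3=2.250, a4=2.550, a5=8.550, a0=14.624; τ=−ln(0.4419)/14.624=0.056 → t=0.436; u2·a0=0.1203·14.624=1.759; a1+a2=1.274 < 1.759 ≤ a1+…+a3=3.524 → R3 fires; Q=6 B=4 A=4 C=4
Draw 9: a1=0.404, a2=0.870, a3=1.800, a4=2.550, a5=11.400, a0=17.024; τ=−ln(0.7631)/17.024=0.016 → t=0.452 > T=0.44: stop.
At T=0.44: Q=6 B=4 A=4 C=4; the largest is Q.

Dominant species at T: Q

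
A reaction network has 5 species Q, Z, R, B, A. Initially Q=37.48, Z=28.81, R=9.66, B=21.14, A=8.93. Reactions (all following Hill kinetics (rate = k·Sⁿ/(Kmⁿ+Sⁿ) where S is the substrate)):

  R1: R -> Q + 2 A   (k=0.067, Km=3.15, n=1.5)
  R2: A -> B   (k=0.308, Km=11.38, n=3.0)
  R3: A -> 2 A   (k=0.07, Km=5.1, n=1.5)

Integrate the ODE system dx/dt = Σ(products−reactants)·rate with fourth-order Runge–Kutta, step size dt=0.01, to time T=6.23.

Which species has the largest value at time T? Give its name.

Dominant species at T: Q

RK4 with dt=0.01: 623 steps to T=6.23. Trajectory (selected grid times):
t=0.00: Q=37.48 Z=28.81 R=9.66 B=21.14 A=8.93
t=0.69: Q=37.52 Z=28.81 R=9.62 B=21.21 A=8.97
t=1.38: Q=37.56 Z=28.81 R=9.58 B=21.28 A=9.01
t=2.08: Q=37.60 Z=28.81 R=9.54 B=21.35 A=9.05
t=2.77: Q=37.64 Z=28.81 R=9.50 B=21.42 A=9.10
t=3.46: Q=37.67 Z=28.81 R=9.47 B=21.50 A=9.13
t=4.15: Q=37.71 Z=28.81 R=9.43 B=21.57 A=9.17
t=4.85: Q=37.75 Z=28.81 R=9.39 B=21.64 A=9.21
t=5.54: Q=37.79 Z=28.81 R=9.35 B=21.72 A=9.25
t=6.23: Q=37.83 Z=28.81 R=9.31 B=21.79 A=9.29
At T=6.23: Q=37.83 Z=28.81 R=9.31 B=21.79 A=9.29; the largest is Q.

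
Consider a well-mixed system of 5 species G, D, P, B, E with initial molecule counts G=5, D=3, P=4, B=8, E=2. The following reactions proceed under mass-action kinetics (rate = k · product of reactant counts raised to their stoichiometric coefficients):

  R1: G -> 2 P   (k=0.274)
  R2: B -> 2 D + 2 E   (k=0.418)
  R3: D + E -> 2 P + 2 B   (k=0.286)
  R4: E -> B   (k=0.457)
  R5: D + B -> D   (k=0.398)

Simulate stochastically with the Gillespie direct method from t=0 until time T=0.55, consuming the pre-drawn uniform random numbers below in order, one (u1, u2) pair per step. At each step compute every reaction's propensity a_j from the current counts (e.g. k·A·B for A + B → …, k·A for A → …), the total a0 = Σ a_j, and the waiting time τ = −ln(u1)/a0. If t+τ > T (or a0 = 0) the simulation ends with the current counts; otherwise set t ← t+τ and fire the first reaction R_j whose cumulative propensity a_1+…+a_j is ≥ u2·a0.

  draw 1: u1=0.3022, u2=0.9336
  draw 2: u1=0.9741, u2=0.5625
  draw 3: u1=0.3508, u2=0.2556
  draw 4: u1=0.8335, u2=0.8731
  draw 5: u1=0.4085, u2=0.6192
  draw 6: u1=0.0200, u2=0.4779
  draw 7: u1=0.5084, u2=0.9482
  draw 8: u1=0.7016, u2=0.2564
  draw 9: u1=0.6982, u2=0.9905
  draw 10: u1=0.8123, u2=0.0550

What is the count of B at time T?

t=0.000: G=5 D=3 P=4 B=8 E=2
Draw 1: a1=1.370, a2=3.344, a3=1.716, a4=0.914, a5=9.552, a0=16.896; τ=−ln(0.3022)/16.896=0.071 → t=0.071; u2·a0=0.9336·16.896=15.774; a1+…+a4=7.344 < 15.774 ≤ a1+…+a5=16.896 → R5 fires; G=5 D=3 P=4 B=7 E=2
Draw 2: a1=1.370, a2=2.926, a3=1.716, a4=0.914, a5=8.358, a0=15.284; τ=−ln(0.9741)/15.284=0.002 → t=0.073; u2·a0=0.5625·15.284=8.597; a1+…+a4=6.926 < 8.597 ≤ a1+…+a5=15.284 → R5 fires; G=5 D=3 P=4 B=6 E=2
Draw 3: a1=1.370, a2=2.508, a3=1.716, a4=0.914, a5=7.164, a0=13.672; τ=−ln(0.3508)/13.672=0.077 → t=0.149; u2·a0=0.2556·13.672=3.495; a1=1.370 < 3.495 ≤ a1+a2=3.878 → R2 fires; G=5 D=5 P=4 B=5 E=4
Draw 4: a1=1.370, a2=2.090, a3=5.720, a4=1.828, a5=9.950, a0=20.958; τ=−ln(0.8335)/20.958=0.009 → t=0.158; u2·a0=0.8731·20.958=18.298; a1+…+a4=11.008 < 18.298 ≤ a1+…+a5=20.958 → R5 fires; G=5 D=5 P=4 B=4 E=4
Draw 5: a1=1.370, a2=1.672, a3=5.720, a4=1.828, a5=7.960, a0=18.550; τ=−ln(0.4085)/18.550=0.048 → t=0.206; u2·a0=0.6192·18.550=11.486; a1+…+a4=10.590 < 11.486 ≤ a1+…+a5=18.550 → R5 fires; G=5 D=5 P=4 B=3 E=4
Draw 6: a1=1.370, a2=1.254, a3=5.720, a4=1.828, a5=5.970, a0=16.142; τ=−ln(0.0200)/16.142=0.242 → t=0.448; u2·a0=0.4779·16.142=7.714; a1+a2=2.624 < 7.714 ≤ a1+…+a3=8.344 → R3 fires; G=5 D=4 P=6 B=5 E=3
Draw 7: a1=1.370, a2=2.090, a3=3.432, a4=1.371, a5=7.960, a0=16.223; τ=−ln(0.5084)/16.223=0.042 → t=0.490; u2·a0=0.9482·16.223=15.383; a1+…+a4=8.263 < 15.383 ≤ a1+…+a5=16.223 → R5 fires; G=5 D=4 P=6 B=4 E=3
Draw 8: a1=1.370, a2=1.672, a3=3.432, a4=1.371, a5=6.368, a0=14.213; τ=−ln(0.7016)/14.213=0.025 → t=0.515; u2·a0=0.2564·14.213=3.644; a1+a2=3.042 < 3.644 ≤ a1+…+a3=6.474 → R3 fires; G=5 D=3 P=8 B=6 E=2
Draw 9: a1=1.370, a2=2.508, a3=1.716, a4=0.914, a5=7.164, a0=13.672; τ=−ln(0.6982)/13.672=0.026 → t=0.541; u2·a0=0.9905·13.672=13.542; a1+…+a4=6.508 < 13.542 ≤ a1+…+a5=13.672 → R5 fires; G=5 D=3 P=8 B=5 E=2
Draw 10: a1=1.370, a2=2.090, a3=1.716, a4=0.914, a5=5.970, a0=12.060; τ=−ln(0.8123)/12.060=0.017 → t=0.559 > T=0.55: stop.
Read off B at T=0.55: 5

B at T = 5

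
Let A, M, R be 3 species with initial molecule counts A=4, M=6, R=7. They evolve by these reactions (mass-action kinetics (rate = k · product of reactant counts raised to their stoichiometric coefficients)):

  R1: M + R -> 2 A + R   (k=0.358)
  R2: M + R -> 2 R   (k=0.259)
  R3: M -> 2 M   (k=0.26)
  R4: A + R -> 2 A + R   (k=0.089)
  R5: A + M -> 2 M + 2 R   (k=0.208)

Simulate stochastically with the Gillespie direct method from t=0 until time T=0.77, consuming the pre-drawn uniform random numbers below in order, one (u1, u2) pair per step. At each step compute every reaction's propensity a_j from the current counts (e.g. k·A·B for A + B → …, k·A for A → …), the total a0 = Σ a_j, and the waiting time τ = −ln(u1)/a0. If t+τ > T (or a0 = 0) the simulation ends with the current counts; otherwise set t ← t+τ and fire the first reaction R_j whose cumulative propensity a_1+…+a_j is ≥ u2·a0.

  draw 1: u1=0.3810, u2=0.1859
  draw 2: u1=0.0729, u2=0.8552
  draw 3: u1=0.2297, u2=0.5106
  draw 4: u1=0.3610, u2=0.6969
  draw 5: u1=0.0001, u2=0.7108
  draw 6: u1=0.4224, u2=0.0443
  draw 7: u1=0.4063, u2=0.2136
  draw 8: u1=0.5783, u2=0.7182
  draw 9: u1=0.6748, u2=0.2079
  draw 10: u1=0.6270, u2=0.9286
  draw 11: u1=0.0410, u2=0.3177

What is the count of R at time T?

t=0.000: A=4 M=6 R=7
Draw 1: a1=15.036, a2=10.878, a3=1.560, a4=2.492, a5=4.992, a0=34.958; τ=−ln(0.3810)/34.958=0.028 → t=0.028; u2·a0=0.1859·34.958=6.499 ≤ a1=15.036 → R1 fires; A=6 M=5 R=7
Draw 2: a1=12.530, a2=9.065, a3=1.300, a4=3.738, a5=6.240, a0=32.873; τ=−ln(0.0729)/32.873=0.080 → t=0.107; u2·a0=0.8552·32.873=28.113; a1+…+a4=26.633 < 28.113 ≤ a1+…+a5=32.873 → R5 fires; A=5 M=6 R=9
Draw 3: a1=19.332, a2=13.986, a3=1.560, a4=4.005, a5=6.240, a0=45.123; τ=−ln(0.2297)/45.123=0.033 → t=0.140; u2·a0=0.5106·45.123=23.040; a1=19.332 < 23.040 ≤ a1+a2=33.318 → R2 fires; A=5 M=5 R=10
Draw 4: a1=17.900, a2=12.950, a3=1.300, a4=4.450, a5=5.200, a0=41.800; τ=−ln(0.3610)/41.800=0.024 → t=0.164; u2·a0=0.6969·41.800=29.130; a1=17.900 < 29.130 ≤ a1+a2=30.850 → R2 fires; A=5 M=4 R=11
Draw 5: a1=15.752, a2=11.396, a3=1.040, a4=4.895, a5=4.160, a0=37.243; τ=−ln(0.0001)/37.243=0.247 → t=0.412; u2·a0=0.7108·37.243=26.472; a1=15.752 < 26.472 ≤ a1+a2=27.148 → R2 fires; A=5 M=3 R=12
Draw 6: a1=12.888, a2=9.324, a3=0.780, a4=5.340, a5=3.120, a0=31.452; τ=−ln(0.4224)/31.452=0.027 → t=0.439; u2·a0=0.0443·31.452=1.393 ≤ a1=12.888 → R1 fires; A=7 M=2 R=12
Draw 7: a1=8.592, a2=6.216, a3=0.520, a4=7.476, a5=2.912, a0=25.716; τ=−ln(0.4063)/25.716=0.035 → t=0.474; u2·a0=0.2136·25.716=5.493 ≤ a1=8.592 → R1 fires; A=9 M=1 R=12
Draw 8: a1=4.296, a2=3.108, a3=0.260, a4=9.612, a5=1.872, a0=19.148; τ=−ln(0.5783)/19.148=0.029 → t=0.503; u2·a0=0.7182·19.148=13.752; a1+…+a3=7.664 < 13.752 ≤ a1+…+a4=17.276 → R4 fires; A=10 M=1 R=12
Draw 9: a1=4.296, a2=3.108, a3=0.260, a4=10.680, a5=2.080, a0=20.424; τ=−ln(0.6748)/20.424=0.019 → t=0.522; u2·a0=0.2079·20.424=4.246 ≤ a1=4.296 → R1 fires; A=12 M=0 R=12
Draw 10: a1=0.000, a2=0.000, a3=0.000, a4=12.816, a5=0.000, a0=12.816; τ=−ln(0.6270)/12.816=0.036 → t=0.558; u2·a0=0.9286·12.816=11.901; a1+…+a3=0.000 < 11.901 ≤ a1+…+a4=12.816 → R4 fires; A=13 M=0 R=12
Draw 11: a1=0.000, a2=0.000, a3=0.000, a4=13.884, a5=0.000, a0=13.884; τ=−ln(0.0410)/13.884=0.230 → t=0.788 > T=0.77: stop.
Read off R at T=0.77: 12

R at T = 12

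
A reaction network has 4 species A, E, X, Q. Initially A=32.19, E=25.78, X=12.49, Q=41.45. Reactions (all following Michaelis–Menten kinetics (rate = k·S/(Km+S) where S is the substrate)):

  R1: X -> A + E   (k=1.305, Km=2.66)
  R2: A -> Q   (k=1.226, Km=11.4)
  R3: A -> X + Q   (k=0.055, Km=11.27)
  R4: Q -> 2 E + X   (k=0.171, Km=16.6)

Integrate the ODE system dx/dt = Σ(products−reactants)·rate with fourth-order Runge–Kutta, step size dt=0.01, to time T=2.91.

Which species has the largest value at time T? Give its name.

RK4 with dt=0.01: 291 steps to T=2.91. Trajectory (selected grid times):
t=0.00: A=32.19 E=25.78 X=12.49 Q=41.45
t=0.32: A=32.23 E=26.20 X=12.20 Q=41.71
t=0.65: A=32.27 E=26.64 X=11.90 Q=41.99
t=0.97: A=32.31 E=27.05 X=11.61 Q=42.25
t=1.29: A=32.34 E=27.47 X=11.32 Q=42.51
t=1.62: A=32.38 E=27.90 X=11.03 Q=42.79
t=1.94: A=32.41 E=28.32 X=10.75 Q=43.05
t=2.26: A=32.44 E=28.73 X=10.47 Q=43.31
t=2.59: A=32.47 E=29.15 X=10.18 Q=43.58
t=2.91: A=32.50 E=29.56 X=9.90 Q=43.85
At T=2.91: A=32.50 E=29.56 X=9.90 Q=43.85; the largest is Q.

Dominant species at T: Q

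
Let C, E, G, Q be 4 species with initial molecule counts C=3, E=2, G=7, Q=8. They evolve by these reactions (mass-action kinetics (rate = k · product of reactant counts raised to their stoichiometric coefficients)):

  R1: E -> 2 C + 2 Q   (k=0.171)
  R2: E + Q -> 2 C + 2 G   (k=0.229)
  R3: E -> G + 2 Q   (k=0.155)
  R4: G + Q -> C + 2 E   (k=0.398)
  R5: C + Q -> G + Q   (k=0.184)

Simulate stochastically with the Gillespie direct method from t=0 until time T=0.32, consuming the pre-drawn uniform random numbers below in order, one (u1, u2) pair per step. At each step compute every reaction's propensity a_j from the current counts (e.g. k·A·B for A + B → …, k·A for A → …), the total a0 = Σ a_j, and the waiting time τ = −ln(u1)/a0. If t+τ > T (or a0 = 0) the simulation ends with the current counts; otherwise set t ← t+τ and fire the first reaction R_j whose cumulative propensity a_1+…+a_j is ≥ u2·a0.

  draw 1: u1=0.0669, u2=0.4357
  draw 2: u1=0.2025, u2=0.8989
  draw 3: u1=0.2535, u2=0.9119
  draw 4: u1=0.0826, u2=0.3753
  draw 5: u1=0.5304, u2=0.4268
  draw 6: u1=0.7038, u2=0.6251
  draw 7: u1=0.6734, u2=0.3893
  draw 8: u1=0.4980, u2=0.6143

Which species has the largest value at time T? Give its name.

Dominant species at T: E

t=0.000: C=3 E=2 G=7 Q=8
Draw 1: a1=0.342, a2=3.664, a3=0.310, a4=22.288, a5=4.416, a0=31.020; τ=−ln(0.0669)/31.020=0.087 → t=0.087; u2·a0=0.4357·31.020=13.515; a1+…+a3=4.316 < 13.515 ≤ a1+…+a4=26.604 → R4 fires; C=4 E=4 G=6 Q=7
Draw 2: a1=0.684, a2=6.412, a3=0.620, a4=16.716, a5=5.152, a0=29.584; τ=−ln(0.2025)/29.584=0.054 → t=0.141; u2·a0=0.8989·29.584=26.593; a1+…+a4=24.432 < 26.593 ≤ a1+…+a5=29.584 → R5 fires; C=3 E=4 G=7 Q=7
Draw 3: a1=0.684, a2=6.412, a3=0.620, a4=19.502, a5=3.864, a0=31.082; τ=−ln(0.2535)/31.082=0.044 → t=0.185; u2·a0=0.9119·31.082=28.344; a1+…+a4=27.218 < 28.344 ≤ a1+…+a5=31.082 → R5 fires; C=2 E=4 G=8 Q=7
Draw 4: a1=0.684, a2=6.412, a3=0.620, a4=22.288, a5=2.576, a0=32.580; τ=−ln(0.0826)/32.580=0.077 → t=0.262; u2·a0=0.3753·32.580=12.227; a1+…+a3=7.716 < 12.227 ≤ a1+…+a4=30.004 → R4 fires; C=3 E=6 G=7 Q=6
Draw 5: a1=1.026, a2=8.244, a3=0.930, a4=16.716, a5=3.312, a0=30.228; τ=−ln(0.5304)/30.228=0.021 → t=0.283; u2·a0=0.4268·30.228=12.901; a1+…+a3=10.200 < 12.901 ≤ a1+…+a4=26.916 → R4 fires; C=4 E=8 G=6 Q=5
Draw 6: a1=1.368, a2=9.160, a3=1.240, a4=11.940, a5=3.680, a0=27.388; τ=−ln(0.7038)/27.388=0.013 → t=0.296; u2·a0=0.6251·27.388=17.120; a1+…+a3=11.768 < 17.120 ≤ a1+…+a4=23.708 → R4 fires; C=5 E=10 G=5 Q=4
Draw 7: a1=1.710, a2=9.160, a3=1.550, a4=7.960, a5=3.680, a0=24.060; τ=−ln(0.6734)/24.060=0.016 → t=0.312; u2·a0=0.3893·24.060=9.367; a1=1.710 < 9.367 ≤ a1+a2=10.870 → R2 fires; C=7 E=9 G=7 Q=3
Draw 8: a1=1.539, a2=6.183, a3=1.395, a4=8.358, a5=3.864, a0=21.339; τ=−ln(0.4980)/21.339=0.033 → t=0.345 > T=0.32: stop.
At T=0.32: C=7 E=9 G=7 Q=3; the largest is E.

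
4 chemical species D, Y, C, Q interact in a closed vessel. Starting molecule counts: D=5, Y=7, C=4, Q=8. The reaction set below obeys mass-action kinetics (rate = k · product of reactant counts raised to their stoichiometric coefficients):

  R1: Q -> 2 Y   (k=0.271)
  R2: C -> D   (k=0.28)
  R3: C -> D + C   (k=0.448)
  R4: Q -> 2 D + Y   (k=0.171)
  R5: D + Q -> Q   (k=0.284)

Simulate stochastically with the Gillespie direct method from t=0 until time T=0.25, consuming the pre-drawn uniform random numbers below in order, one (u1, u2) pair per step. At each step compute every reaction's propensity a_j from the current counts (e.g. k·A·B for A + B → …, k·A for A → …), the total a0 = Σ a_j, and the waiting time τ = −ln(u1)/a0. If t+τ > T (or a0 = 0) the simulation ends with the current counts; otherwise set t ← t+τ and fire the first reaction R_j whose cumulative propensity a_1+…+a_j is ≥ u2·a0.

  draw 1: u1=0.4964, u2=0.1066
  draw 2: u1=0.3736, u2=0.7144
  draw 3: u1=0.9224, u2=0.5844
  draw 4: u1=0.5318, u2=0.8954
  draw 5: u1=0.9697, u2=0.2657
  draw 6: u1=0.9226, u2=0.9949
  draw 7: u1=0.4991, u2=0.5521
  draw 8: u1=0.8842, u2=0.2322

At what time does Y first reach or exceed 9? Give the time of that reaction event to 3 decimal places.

t=0.000: D=5 Y=7 C=4 Q=8
Draw 1: a1=2.168, a2=1.120, a3=1.792, a4=1.368, a5=11.360, a0=17.808; τ=−ln(0.4964)/17.808=0.039 → t=0.039; u2·a0=0.1066·17.808=1.898 ≤ a1=2.168 → R1 fires; D=5 Y=9 C=4 Q=7
Draw 2: a1=1.897, a2=1.120, a3=1.792, a4=1.197, a5=9.940, a0=15.946; τ=−ln(0.3736)/15.946=0.062 → t=0.101; u2·a0=0.7144·15.946=11.392; a1+…+a4=6.006 < 11.392 ≤ a1+…+a5=15.946 → R5 fires; D=4 Y=9 C=4 Q=7
Draw 3: a1=1.897, a2=1.120, a3=1.792, a4=1.197, a5=7.952, a0=13.958; τ=−ln(0.9224)/13.958=0.006 → t=0.107; u2·a0=0.5844·13.958=8.157; a1+…+a4=6.006 < 8.157 ≤ a1+…+a5=13.958 → R5 fires; D=3 Y=9 C=4 Q=7
Draw 4: a1=1.897, a2=1.120, a3=1.792, a4=1.197, a5=5.964, a0=11.970; τ=−ln(0.5318)/11.970=0.053 → t=0.160; u2·a0=0.8954·11.970=10.718; a1+…+a4=6.006 < 10.718 ≤ a1+…+a5=11.970 → R5 fires; D=2 Y=9 C=4 Q=7
Draw 5: a1=1.897, a2=1.120, a3=1.792, a4=1.197, a5=3.976, a0=9.982; τ=−ln(0.9697)/9.982=0.003 → t=0.163; u2·a0=0.2657·9.982=2.652; a1=1.897 < 2.652 ≤ a1+a2=3.017 → R2 fires; D=3 Y=9 C=3 Q=7
Draw 6: a1=1.897, a2=0.840, a3=1.344, a4=1.197, a5=5.964, a0=11.242; τ=−ln(0.9226)/11.242=0.007 → t=0.170; u2·a0=0.9949·11.242=11.185; a1+…+a4=5.278 < 11.185 ≤ a1+…+a5=11.242 → R5 fires; D=2 Y=9 C=3 Q=7
Draw 7: a1=1.897, a2=0.840, a3=1.344, a4=1.197, a5=3.976, a0=9.254; τ=−ln(0.4991)/9.254=0.075 → t=0.245; u2·a0=0.5521·9.254=5.109; a1+…+a3=4.081 < 5.109 ≤ a1+…+a4=5.278 → R4 fires; D=4 Y=10 C=3 Q=6
Draw 8: a1=1.626, a2=0.840, a3=1.344, a4=1.026, a5=6.816, a0=11.652; τ=−ln(0.8842)/11.652=0.011 → t=0.256 > T=0.25: stop.
Y first becomes ≥ 9 when it reaches 9 at the event at t=0.039.

Threshold first reached at t = 0.039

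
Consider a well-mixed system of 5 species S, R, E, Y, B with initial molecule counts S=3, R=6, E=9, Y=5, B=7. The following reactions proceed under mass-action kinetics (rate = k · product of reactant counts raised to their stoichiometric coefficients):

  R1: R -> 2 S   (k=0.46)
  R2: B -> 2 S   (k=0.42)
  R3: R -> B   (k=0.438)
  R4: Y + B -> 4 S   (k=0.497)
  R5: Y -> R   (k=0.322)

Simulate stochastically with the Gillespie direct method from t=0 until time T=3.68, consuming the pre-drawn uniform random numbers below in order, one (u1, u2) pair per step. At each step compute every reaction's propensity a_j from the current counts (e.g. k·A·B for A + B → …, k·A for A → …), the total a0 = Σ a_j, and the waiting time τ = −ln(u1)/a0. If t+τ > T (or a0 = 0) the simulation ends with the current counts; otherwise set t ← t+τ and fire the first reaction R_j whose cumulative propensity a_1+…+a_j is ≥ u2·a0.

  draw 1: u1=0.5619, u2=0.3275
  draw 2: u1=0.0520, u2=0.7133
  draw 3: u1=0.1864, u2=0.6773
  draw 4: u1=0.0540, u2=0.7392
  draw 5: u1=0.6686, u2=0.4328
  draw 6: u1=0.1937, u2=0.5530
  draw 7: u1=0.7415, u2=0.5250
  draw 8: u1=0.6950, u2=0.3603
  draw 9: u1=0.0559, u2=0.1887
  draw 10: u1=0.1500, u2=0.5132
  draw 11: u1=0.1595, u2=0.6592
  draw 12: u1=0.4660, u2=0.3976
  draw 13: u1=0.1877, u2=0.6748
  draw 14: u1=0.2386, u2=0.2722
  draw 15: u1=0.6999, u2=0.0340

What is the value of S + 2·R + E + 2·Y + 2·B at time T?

Value at T = 48

Check how each reaction changes W = S + 2·R + E + 2·Y + 2·B (weight of products minus weight of reactants):
R1: R -> 2 S: (1·2) − (2·1) = 2 − 2 = 0
R2: B -> 2 S: (1·2) − (2·1) = 2 − 2 = 0
R3: R -> B: (2·1) − (2·1) = 2 − 2 = 0
R4: Y + B -> 4 S: (1·4) − (2·1 + 2·1) = 4 − 4 = 0
R5: Y -> R: (2·1) − (2·1) = 2 − 2 = 0
Every reaction leaves W unchanged, so W is conserved and no simulation is needed: W(T) = W(0) = 3 + 2·6 + 9 + 2·5 + 2·7 = 48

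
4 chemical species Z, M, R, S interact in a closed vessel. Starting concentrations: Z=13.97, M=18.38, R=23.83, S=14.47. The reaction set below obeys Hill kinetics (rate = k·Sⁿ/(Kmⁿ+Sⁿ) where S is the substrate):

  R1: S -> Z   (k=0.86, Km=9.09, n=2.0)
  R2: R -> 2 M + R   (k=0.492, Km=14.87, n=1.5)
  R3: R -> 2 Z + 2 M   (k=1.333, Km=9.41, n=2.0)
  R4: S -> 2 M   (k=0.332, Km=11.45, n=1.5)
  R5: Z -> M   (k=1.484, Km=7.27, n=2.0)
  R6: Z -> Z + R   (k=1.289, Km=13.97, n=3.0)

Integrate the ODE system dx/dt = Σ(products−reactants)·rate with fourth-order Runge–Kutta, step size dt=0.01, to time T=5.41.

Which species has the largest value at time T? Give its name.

RK4 with dt=0.01: 541 steps to T=5.41. Trajectory (selected grid times):
t=0.00: Z=13.97 M=18.38 R=23.83 S=14.47
t=0.60: Z=15.01 M=21.10 R=23.55 S=13.99
t=1.20: Z=16.01 M=23.82 R=23.31 S=13.52
t=1.80: Z=16.99 M=26.55 R=23.10 S=13.05
t=2.40: Z=17.95 M=29.29 R=22.93 S=12.60
t=3.01: Z=18.90 M=32.07 R=22.78 S=12.15
t=3.61: Z=19.81 M=34.81 R=22.66 S=11.72
t=4.21: Z=20.70 M=37.54 R=22.56 S=11.31
t=4.81: Z=21.57 M=40.28 R=22.48 S=10.90
t=5.41: Z=22.43 M=43.02 R=22.41 S=10.51
At T=5.41: Z=22.43 M=43.02 R=22.41 S=10.51; the largest is M.

Dominant species at T: M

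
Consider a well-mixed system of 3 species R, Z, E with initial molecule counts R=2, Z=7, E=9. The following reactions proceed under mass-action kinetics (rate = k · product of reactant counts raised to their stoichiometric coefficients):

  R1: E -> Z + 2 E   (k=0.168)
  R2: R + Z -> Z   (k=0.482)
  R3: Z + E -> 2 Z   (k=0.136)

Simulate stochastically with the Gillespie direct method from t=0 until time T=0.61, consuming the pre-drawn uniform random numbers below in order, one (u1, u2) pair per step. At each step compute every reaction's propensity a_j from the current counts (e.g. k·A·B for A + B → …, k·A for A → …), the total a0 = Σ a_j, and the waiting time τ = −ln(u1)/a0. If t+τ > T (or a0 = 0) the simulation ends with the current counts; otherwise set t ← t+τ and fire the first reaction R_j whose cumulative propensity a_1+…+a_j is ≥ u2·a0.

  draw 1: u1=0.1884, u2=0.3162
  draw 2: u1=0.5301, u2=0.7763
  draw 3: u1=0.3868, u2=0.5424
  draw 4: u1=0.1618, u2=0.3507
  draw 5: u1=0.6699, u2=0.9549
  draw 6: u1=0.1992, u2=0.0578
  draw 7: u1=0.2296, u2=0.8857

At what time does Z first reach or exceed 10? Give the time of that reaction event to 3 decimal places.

Threshold first reached at t = 0.385

t=0.000: R=2 Z=7 E=9
Draw 1: a1=1.512, a2=6.748, a3=8.568, a0=16.828; τ=−ln(0.1884)/16.828=0.099 → t=0.099; u2·a0=0.3162·16.828=5.321; a1=1.512 < 5.321 ≤ a1+a2=8.260 → R2 fires; R=1 Z=7 E=9
Draw 2: a1=1.512, a2=3.374, a3=8.568, a0=13.454; τ=−ln(0.5301)/13.454=0.047 → t=0.146; u2·a0=0.7763·13.454=10.444; a1+a2=4.886 < 10.444 ≤ a1+…+a3=13.454 → R3 fires; R=1 Z=8 E=8
Draw 3: a1=1.344, a2=3.856, a3=8.704, a0=13.904; τ=−ln(0.3868)/13.904=0.068 → t=0.215; u2·a0=0.5424·13.904=7.542; a1+a2=5.200 < 7.542 ≤ a1+…+a3=13.904 → R3 fires; R=1 Z=9 E=7
Draw 4: a1=1.176, a2=4.338, a3=8.568, a0=14.082; τ=−ln(0.1618)/14.082=0.129 → t=0.344; u2·a0=0.3507·14.082=4.939; a1=1.176 < 4.939 ≤ a1+a2=5.514 → R2 fires; R=0 Z=9 E=7
Draw 5: a1=1.176, a2=0.000, a3=8.568, a0=9.744; τ=−ln(0.6699)/9.744=0.041 → t=0.385; u2·a0=0.9549·9.744=9.305; a1+a2=1.176 < 9.305 ≤ a1+…+a3=9.744 → R3 fires; R=0 Z=10 E=6
Draw 6: a1=1.008, a2=0.000, a3=8.160, a0=9.168; τ=−ln(0.1992)/9.168=0.176 → t=0.561; u2·a0=0.0578·9.168=0.530 ≤ a1=1.008 → R1 fires; R=0 Z=11 E=7
Draw 7: a1=1.176, a2=0.000, a3=10.472, a0=11.648; τ=−ln(0.2296)/11.648=0.126 → t=0.687 > T=0.61: stop.
Z first becomes ≥ 10 when it reaches 10 at the event at t=0.385.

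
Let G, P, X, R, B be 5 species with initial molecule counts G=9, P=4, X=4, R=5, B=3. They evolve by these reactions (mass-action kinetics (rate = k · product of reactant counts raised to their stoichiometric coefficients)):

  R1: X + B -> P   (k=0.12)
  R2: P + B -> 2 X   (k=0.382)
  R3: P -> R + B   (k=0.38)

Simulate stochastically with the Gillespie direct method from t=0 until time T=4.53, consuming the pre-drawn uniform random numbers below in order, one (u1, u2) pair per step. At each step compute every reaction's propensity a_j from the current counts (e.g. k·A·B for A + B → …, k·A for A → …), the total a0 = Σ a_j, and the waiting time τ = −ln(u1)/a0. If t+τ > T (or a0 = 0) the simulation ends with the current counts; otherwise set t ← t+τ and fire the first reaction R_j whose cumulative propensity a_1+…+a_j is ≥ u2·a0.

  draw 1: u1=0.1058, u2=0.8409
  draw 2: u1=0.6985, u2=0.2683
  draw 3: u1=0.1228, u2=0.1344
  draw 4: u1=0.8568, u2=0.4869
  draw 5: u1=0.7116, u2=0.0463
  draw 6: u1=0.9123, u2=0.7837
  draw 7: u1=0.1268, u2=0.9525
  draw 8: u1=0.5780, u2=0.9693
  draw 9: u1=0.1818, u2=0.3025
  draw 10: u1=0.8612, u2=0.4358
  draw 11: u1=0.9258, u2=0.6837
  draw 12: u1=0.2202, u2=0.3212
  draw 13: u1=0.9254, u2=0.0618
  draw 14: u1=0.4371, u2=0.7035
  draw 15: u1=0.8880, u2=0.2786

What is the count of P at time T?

t=0.000: G=9 P=4 X=4 R=5 B=3
Draw 1: a1=1.440, a2=4.584, a3=1.520, a0=7.544; τ=−ln(0.1058)/7.544=0.298 → t=0.298; u2·a0=0.8409·7.544=6.344; a1+a2=6.024 < 6.344 ≤ a1+…+a3=7.544 → R3 fires; G=9 P=3 X=4 R=6 B=4
Draw 2: a1=1.920, a2=4.584, a3=1.140, a0=7.644; τ=−ln(0.6985)/7.644=0.047 → t=0.345; u2·a0=0.2683·7.644=2.051; a1=1.920 < 2.051 ≤ a1+a2=6.504 → R2 fires; G=9 P=2 X=6 R=6 B=3
Draw 3: a1=2.160, a2=2.292, a3=0.760, a0=5.212; τ=−ln(0.1228)/5.212=0.402 → t=0.747; u2·a0=0.1344·5.212=0.700 ≤ a1=2.160 → R1 fires; G=9 P=3 X=5 R=6 B=2
Draw 4: a1=1.200, a2=2.292, a3=1.140, a0=4.632; τ=−ln(0.8568)/4.632=0.033 → t=0.780; u2·a0=0.4869·4.632=2.255; a1=1.200 < 2.255 ≤ a1+a2=3.492 → R2 fires; G=9 P=2 X=7 R=6 B=1
Draw 5: a1=0.840, a2=0.764, a3=0.760, a0=2.364; τ=−ln(0.7116)/2.364=0.144 → t=0.924; u2·a0=0.0463·2.364=0.109 ≤ a1=0.840 → R1 fires; G=9 P=3 X=6 R=6 B=0
Draw 6: a1=0.000, a2=0.000, a3=1.140, a0=1.140; τ=−ln(0.9123)/1.140=0.081 → t=1.005; u2·a0=0.7837·1.140=0.893; a1+a2=0.000 < 0.893 ≤ a1+…+a3=1.140 → R3 fires; G=9 P=2 X=6 R=7 B=1
Draw 7: a1=0.720, a2=0.764, a3=0.760, a0=2.244; τ=−ln(0.1268)/2.244=0.920 → t=1.925; u2·a0=0.9525·2.244=2.137; a1+a2=1.484 < 2.137 ≤ a1+…+a3=2.244 → R3 fires; G=9 P=1 X=6 R=8 B=2
Draw 8: a1=1.440, a2=0.764, a3=0.380, a0=2.584; τ=−ln(0.5780)/2.584=0.212 → t=2.137; u2·a0=0.9693·2.584=2.505; a1+a2=2.204 < 2.505 ≤ a1+…+a3=2.584 → R3 fires; G=9 P=0 X=6 R=9 B=3
Draw 9: a1=2.160, a2=0.000, a3=0.000, a0=2.160; τ=−ln(0.1818)/2.160=0.789 → t=2.927; u2·a0=0.3025·2.160=0.653 ≤ a1=2.160 → R1 fires; G=9 P=1 X=5 R=9 B=2
Draw 10: a1=1.200, a2=0.764, a3=0.380, a0=2.344; τ=−ln(0.8612)/2.344=0.064 → t=2.990; u2·a0=0.4358·2.344=1.022 ≤ a1=1.200 → R1 fires; G=9 P=2 X=4 R=9 B=1
Draw 11: a1=0.480, a2=0.764, a3=0.760, a0=2.004; τ=−ln(0.9258)/2.004=0.038 → t=3.029; u2·a0=0.6837·2.004=1.370; a1+a2=1.244 < 1.370 ≤ a1+…+a3=2.004 → R3 fires; G=9 P=1 X=4 R=10 B=2
Draw 12: a1=0.960, a2=0.764, a3=0.380, a0=2.104; τ=−ln(0.2202)/2.104=0.719 → t=3.748; u2·a0=0.3212·2.104=0.676 ≤ a1=0.960 → R1 fires; G=9 P=2 X=3 R=10 B=1
Draw 13: a1=0.360, a2=0.764, a3=0.760, a0=1.884; τ=−ln(0.9254)/1.884=0.041 → t=3.789; u2·a0=0.0618·1.884=0.116 ≤ a1=0.360 → R1 fires; G=9 P=3 X=2 R=10 B=0
Draw 14: a1=0.000, a2=0.000, a3=1.140, a0=1.140; τ=−ln(0.4371)/1.140=0.726 → t=4.515; u2·a0=0.7035·1.140=0.802; a1+a2=0.000 < 0.802 ≤ a1+…+a3=1.140 → R3 fires; G=9 P=2 X=2 R=11 B=1
Draw 15: a1=0.240, a2=0.764, a3=0.760, a0=1.764; τ=−ln(0.8880)/1.764=0.067 → t=4.582 > T=4.53: stop.
Read off P at T=4.53: 2

P at T = 2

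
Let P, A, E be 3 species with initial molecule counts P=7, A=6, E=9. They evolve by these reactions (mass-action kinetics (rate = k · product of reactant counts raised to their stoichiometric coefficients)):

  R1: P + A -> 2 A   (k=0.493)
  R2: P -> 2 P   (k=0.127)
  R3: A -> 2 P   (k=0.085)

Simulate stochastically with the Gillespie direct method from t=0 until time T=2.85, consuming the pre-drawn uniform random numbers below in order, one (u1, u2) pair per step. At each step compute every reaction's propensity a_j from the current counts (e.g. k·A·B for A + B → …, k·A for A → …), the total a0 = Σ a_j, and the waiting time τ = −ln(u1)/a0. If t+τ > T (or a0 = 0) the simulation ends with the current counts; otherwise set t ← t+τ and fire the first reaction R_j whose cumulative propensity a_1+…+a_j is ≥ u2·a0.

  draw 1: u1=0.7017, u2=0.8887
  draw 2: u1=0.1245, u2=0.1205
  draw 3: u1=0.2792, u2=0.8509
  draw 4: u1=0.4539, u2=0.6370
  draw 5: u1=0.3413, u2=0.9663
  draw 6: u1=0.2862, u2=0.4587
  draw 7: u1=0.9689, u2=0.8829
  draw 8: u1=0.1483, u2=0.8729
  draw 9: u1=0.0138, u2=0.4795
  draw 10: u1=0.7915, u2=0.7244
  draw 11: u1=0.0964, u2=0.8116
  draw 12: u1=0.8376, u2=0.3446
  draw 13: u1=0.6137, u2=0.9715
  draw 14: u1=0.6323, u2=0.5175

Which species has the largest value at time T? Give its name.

Dominant species at T: A

t=0.000: P=7 A=6 E=9
Draw 1: a1=20.706, a2=0.889, a3=0.510, a0=22.105; τ=−ln(0.7017)/22.105=0.016 → t=0.016; u2·a0=0.8887·22.105=19.645 ≤ a1=20.706 → R1 fires; P=6 A=7 E=9
Draw 2: a1=20.706, a2=0.762, a3=0.595, a0=22.063; τ=−ln(0.1245)/22.063=0.094 → t=0.110; u2·a0=0.1205·22.063=2.659 ≤ a1=20.706 → R1 fires; P=5 A=8 E=9
Draw 3: a1=19.720, a2=0.635, a3=0.680, a0=21.035; τ=−ln(0.2792)/21.035=0.061 → t=0.171; u2·a0=0.8509·21.035=17.899 ≤ a1=19.720 → R1 fires; P=4 A=9 E=9
Draw 4: a1=17.748, a2=0.508, a3=0.765, a0=19.021; τ=−ln(0.4539)/19.021=0.042 → t=0.213; u2·a0=0.6370·19.021=12.116 ≤ a1=17.748 → R1 fires; P=3 A=10 E=9
Draw 5: a1=14.790, a2=0.381, a3=0.850, a0=16.021; τ=−ln(0.3413)/16.021=0.067 → t=0.280; u2·a0=0.9663·16.021=15.481; a1+a2=15.171 < 15.481 ≤ a1+…+a3=16.021 → R3 fires; P=5 A=9 E=9
Draw 6: a1=22.185, a2=0.635, a3=0.765, a0=23.585; τ=−ln(0.2862)/23.585=0.053 → t=0.333; u2·a0=0.4587·23.585=10.818 ≤ a1=22.185 → R1 fires; P=4 A=10 E=9
Draw 7: a1=19.720, a2=0.508, a3=0.850, a0=21.078; τ=−ln(0.9689)/21.078=0.001 → t=0.334; u2·a0=0.8829·21.078=18.610 ≤ a1=19.720 → R1 fires; P=3 A=11 E=9
Draw 8: a1=16.269, a2=0.381, a3=0.935, a0=17.585; τ=−ln(0.1483)/17.585=0.109 → t=0.443; u2·a0=0.8729·17.585=15.350 ≤ a1=16.269 → R1 fires; P=2 A=12 E=9
Draw 9: a1=11.832, a2=0.254, a3=1.020, a0=13.106; τ=−ln(0.0138)/13.106=0.327 → t=0.770; u2·a0=0.4795·13.106=6.284 ≤ a1=11.832 → R1 fires; P=1 A=13 E=9
Draw 10: a1=6.409, a2=0.127, a3=1.105, a0=7.641; τ=−ln(0.7915)/7.641=0.031 → t=0.800; u2·a0=0.7244·7.641=5.535 ≤ a1=6.409 → R1 fires; P=0 A=14 E=9
Draw 11: a1=0.000, a2=0.000, a3=1.190, a0=1.190; τ=−ln(0.0964)/1.190=1.966 → t=2.766; u2·a0=0.8116·1.190=0.966; a1+a2=0.000 < 0.966 ≤ a1+…+a3=1.190 → R3 fires; P=2 A=13 E=9
Draw 12: a1=12.818, a2=0.254, a3=1.105, a0=14.177; τ=−ln(0.8376)/14.177=0.013 → t=2.778; u2·a0=0.3446·14.177=4.885 ≤ a1=12.818 → R1 fires; P=1 A=14 E=9
Draw 13: a1=6.902, a2=0.127, a3=1.190, a0=8.219; τ=−ln(0.6137)/8.219=0.059 → t=2.838; u2·a0=0.9715·8.219=7.985; a1+a2=7.029 < 7.985 ≤ a1+…+a3=8.219 → R3 fires; P=3 A=13 E=9
Draw 14: a1=19.227, a2=0.381, a3=1.105, a0=20.713; τ=−ln(0.6323)/20.713=0.022 → t=2.860 > T=2.85: stop.
At T=2.85: P=3 A=13 E=9; the largest is A.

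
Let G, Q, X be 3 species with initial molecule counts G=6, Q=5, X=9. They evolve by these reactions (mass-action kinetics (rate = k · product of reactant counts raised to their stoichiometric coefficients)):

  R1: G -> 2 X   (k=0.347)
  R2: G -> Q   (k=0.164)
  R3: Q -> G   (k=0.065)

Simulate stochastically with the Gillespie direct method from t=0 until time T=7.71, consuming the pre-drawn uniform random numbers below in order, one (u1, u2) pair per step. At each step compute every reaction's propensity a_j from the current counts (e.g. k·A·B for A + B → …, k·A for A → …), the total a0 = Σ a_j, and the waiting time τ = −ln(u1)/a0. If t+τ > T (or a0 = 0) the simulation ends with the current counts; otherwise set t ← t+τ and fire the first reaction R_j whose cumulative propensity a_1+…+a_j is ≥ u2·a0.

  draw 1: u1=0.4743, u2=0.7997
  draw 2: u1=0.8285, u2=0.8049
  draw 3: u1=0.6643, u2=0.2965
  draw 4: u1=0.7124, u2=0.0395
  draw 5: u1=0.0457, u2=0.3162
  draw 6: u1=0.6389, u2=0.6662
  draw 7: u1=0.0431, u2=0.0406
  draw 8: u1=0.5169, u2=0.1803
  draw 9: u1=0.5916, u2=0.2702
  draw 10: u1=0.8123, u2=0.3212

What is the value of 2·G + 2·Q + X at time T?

Check how each reaction changes W = 2·G + 2·Q + X (weight of products minus weight of reactants):
R1: G -> 2 X: (1·2) − (2·1) = 2 − 2 = 0
R2: G -> Q: (2·1) − (2·1) = 2 − 2 = 0
R3: Q -> G: (2·1) − (2·1) = 2 − 2 = 0
Every reaction leaves W unchanged, so W is conserved and no simulation is needed: W(T) = W(0) = 2·6 + 2·5 + 9 = 31

Value at T = 31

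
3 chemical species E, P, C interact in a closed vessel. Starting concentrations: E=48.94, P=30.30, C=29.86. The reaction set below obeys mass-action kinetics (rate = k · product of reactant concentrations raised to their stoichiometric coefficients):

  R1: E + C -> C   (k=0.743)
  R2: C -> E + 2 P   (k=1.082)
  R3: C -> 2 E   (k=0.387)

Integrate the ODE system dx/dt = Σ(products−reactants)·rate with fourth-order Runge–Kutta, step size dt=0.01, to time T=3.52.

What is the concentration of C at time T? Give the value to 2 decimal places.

RK4 with dt=0.01: 352 steps to T=3.52. Trajectory (selected grid times):
t=0.00: E=48.94 P=30.30 C=29.86
t=0.39: E=2.56 P=49.48 C=16.84
t=0.78: E=2.50 P=60.30 C=9.49
t=1.17: E=2.50 P=66.40 C=5.35
t=1.56: E=2.50 P=69.84 C=3.02
t=1.96: E=2.50 P=71.82 C=1.68
t=2.35: E=2.50 P=72.89 C=0.95
t=2.74: E=2.50 P=73.50 C=0.53
t=3.13: E=2.50 P=73.84 C=0.30
t=3.52: E=2.50 P=74.04 C=0.17
Read off C at T=3.52: 0.17

C at T = 0.17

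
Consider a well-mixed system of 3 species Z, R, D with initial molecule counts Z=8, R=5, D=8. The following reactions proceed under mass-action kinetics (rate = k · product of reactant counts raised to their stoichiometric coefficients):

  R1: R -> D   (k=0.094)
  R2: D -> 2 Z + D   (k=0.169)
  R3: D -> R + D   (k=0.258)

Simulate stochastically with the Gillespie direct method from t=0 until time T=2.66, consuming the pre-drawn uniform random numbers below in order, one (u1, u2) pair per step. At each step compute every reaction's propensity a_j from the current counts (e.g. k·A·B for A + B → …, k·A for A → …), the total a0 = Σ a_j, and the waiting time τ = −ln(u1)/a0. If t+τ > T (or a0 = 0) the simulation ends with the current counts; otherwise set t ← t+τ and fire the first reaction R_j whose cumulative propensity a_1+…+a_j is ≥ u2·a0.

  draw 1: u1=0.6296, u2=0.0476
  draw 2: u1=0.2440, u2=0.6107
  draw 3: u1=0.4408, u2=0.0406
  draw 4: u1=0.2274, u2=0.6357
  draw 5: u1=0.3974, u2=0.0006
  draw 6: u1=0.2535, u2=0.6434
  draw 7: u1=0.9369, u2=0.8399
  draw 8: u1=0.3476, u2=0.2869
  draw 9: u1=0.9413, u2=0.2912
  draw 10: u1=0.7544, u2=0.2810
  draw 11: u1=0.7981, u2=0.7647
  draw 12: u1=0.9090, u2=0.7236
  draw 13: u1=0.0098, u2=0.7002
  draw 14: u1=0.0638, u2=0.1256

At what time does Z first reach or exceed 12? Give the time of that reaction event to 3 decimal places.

t=0.000: Z=8 R=5 D=8
Draw 1: a1=0.470, a2=1.352, a3=2.064, a0=3.886; τ=−ln(0.6296)/3.886=0.119 → t=0.119; u2·a0=0.0476·3.886=0.185 ≤ a1=0.470 → R1 fires; Z=8 R=4 D=9
Draw 2: a1=0.376, a2=1.521, a3=2.322, a0=4.219; τ=−ln(0.2440)/4.219=0.334 → t=0.453; u2·a0=0.6107·4.219=2.577; a1+a2=1.897 < 2.577 ≤ a1+…+a3=4.219 → R3 fires; Z=8 R=5 D=9
Draw 3: a1=0.470, a2=1.521, a3=2.322, a0=4.313; τ=−ln(0.4408)/4.313=0.190 → t=0.643; u2·a0=0.0406·4.313=0.175 ≤ a1=0.470 → R1 fires; Z=8 R=4 D=10
Draw 4: a1=0.376, a2=1.690, a3=2.580, a0=4.646; τ=−ln(0.2274)/4.646=0.319 → t=0.962; u2·a0=0.6357·4.646=2.953; a1+a2=2.066 < 2.953 ≤ a1+…+a3=4.646 → R3 fires; Z=8 R=5 D=10
Draw 5: a1=0.470, a2=1.690, a3=2.580, a0=4.740; τ=−ln(0.3974)/4.740=0.195 → t=1.157; u2·a0=0.0006·4.740=0.003 ≤ a1=0.470 → R1 fires; Z=8 R=4 D=11
Draw 6: a1=0.376, a2=1.859, a3=2.838, a0=5.073; τ=−ln(0.2535)/5.073=0.271 → t=1.427; u2·a0=0.6434·5.073=3.264; a1+a2=2.235 < 3.264 ≤ a1+…+a3=5.073 → R3 fires; Z=8 R=5 D=11
Draw 7: a1=0.470, a2=1.859, a3=2.838, a0=5.167; τ=−ln(0.9369)/5.167=0.013 → t=1.440; u2·a0=0.8399·5.167=4.340; a1+a2=2.329 < 4.340 ≤ a1+…+a3=5.167 → R3 fires; Z=8 R=6 D=11
Draw 8: a1=0.564, a2=1.859, a3=2.838, a0=5.261; τ=−ln(0.3476)/5.261=0.201 → t=1.641; u2·a0=0.2869·5.261=1.509; a1=0.564 < 1.509 ≤ a1+a2=2.423 → R2 fires; Z=10 R=6 D=11
Draw 9: a1=0.564, a2=1.859, a3=2.838, a0=5.261; τ=−ln(0.9413)/5.261=0.011 → t=1.652; u2·a0=0.2912·5.261=1.532; a1=0.564 < 1.532 ≤ a1+a2=2.423 → R2 fires; Z=12 R=6 D=11
Draw 10: a1=0.564, a2=1.859, a3=2.838, a0=5.261; τ=−ln(0.7544)/5.261=0.054 → t=1.706; u2·a0=0.2810·5.261=1.478; a1=0.564 < 1.478 ≤ a1+a2=2.423 → R2 fires; Z=14 R=6 D=11
Draw 11: a1=0.564, a2=1.859, a3=2.838, a0=5.261; τ=−ln(0.7981)/5.261=0.043 → t=1.749; u2·a0=0.7647·5.261=4.023; a1+a2=2.423 < 4.023 ≤ a1+…+a3=5.261 → R3 fires; Z=14 R=7 D=11
Draw 12: a1=0.658, a2=1.859, a3=2.838, a0=5.355; τ=−ln(0.9090)/5.355=0.018 → t=1.767; u2·a0=0.7236·5.355=3.875; a1+a2=2.517 < 3.875 ≤ a1+…+a3=5.355 → R3 fires; Z=14 R=8 D=11
Draw 13: a1=0.752, a2=1.859, a3=2.838, a0=5.449; τ=−ln(0.0098)/5.449=0.849 → t=2.615; u2·a0=0.7002·5.449=3.815; a1+a2=2.611 < 3.815 ≤ a1+…+a3=5.449 → R3 fires; Z=14 R=9 D=11
Draw 14: a1=0.846, a2=1.859, a3=2.838, a0=5.543; τ=−ln(0.0638)/5.543=0.496 → t=3.112 > T=2.66: stop.
Z first becomes ≥ 12 when it reaches 12 at the event at t=1.652.

Threshold first reached at t = 1.652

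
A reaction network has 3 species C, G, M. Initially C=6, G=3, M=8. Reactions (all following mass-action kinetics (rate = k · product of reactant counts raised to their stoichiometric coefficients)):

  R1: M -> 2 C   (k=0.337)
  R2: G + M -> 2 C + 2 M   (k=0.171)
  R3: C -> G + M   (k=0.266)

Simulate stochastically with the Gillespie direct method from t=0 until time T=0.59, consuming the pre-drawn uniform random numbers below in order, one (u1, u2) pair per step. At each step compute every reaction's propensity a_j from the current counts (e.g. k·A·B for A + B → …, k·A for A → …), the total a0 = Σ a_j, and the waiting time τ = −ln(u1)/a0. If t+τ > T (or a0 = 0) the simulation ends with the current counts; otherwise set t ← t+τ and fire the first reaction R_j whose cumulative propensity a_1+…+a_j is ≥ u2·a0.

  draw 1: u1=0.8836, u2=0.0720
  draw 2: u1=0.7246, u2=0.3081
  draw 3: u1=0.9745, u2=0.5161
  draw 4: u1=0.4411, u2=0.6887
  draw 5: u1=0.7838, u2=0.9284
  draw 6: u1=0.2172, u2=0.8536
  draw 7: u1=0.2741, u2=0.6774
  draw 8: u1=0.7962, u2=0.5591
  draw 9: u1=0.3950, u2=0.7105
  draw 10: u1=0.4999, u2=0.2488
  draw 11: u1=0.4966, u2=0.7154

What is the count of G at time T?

t=0.000: C=6 G=3 M=8
Draw 1: a1=2.696, a2=4.104, a3=1.596, a0=8.396; τ=−ln(0.8836)/8.396=0.015 → t=0.015; u2·a0=0.0720·8.396=0.605 ≤ a1=2.696 → R1 fires; C=8 G=3 M=7
Draw 2: a1=2.359, a2=3.591, a3=2.128, a0=8.078; τ=−ln(0.7246)/8.078=0.040 → t=0.055; u2·a0=0.3081·8.078=2.489; a1=2.359 < 2.489 ≤ a1+a2=5.950 → R2 fires; C=10 G=2 M=8
Draw 3: a1=2.696, a2=2.736, a3=2.660, a0=8.092; τ=−ln(0.9745)/8.092=0.003 → t=0.058; u2·a0=0.5161·8.092=4.176; a1=2.696 < 4.176 ≤ a1+a2=5.432 → R2 fires; C=12 G=1 M=9
Draw 4: a1=3.033, a2=1.539, a3=3.192, a0=7.764; τ=−ln(0.4411)/7.764=0.105 → t=0.163; u2·a0=0.6887·7.764=5.347; a1+a2=4.572 < 5.347 ≤ a1+…+a3=7.764 → R3 fires; C=11 G=2 M=10
Draw 5: a1=3.370, a2=3.420, a3=2.926, a0=9.716; τ=−ln(0.7838)/9.716=0.025 → t=0.188; u2·a0=0.9284·9.716=9.020; a1+a2=6.790 < 9.020 ≤ a1+…+a3=9.716 → R3 fires; C=10 G=3 M=11
Draw 6: a1=3.707, a2=5.643, a3=2.660, a0=12.010; τ=−ln(0.2172)/12.010=0.127 → t=0.315; u2·a0=0.8536·12.010=10.252; a1+a2=9.350 < 10.252 ≤ a1+…+a3=12.010 → R3 fires; C=9 G=4 M=12
Draw 7: a1=4.044, a2=8.208, a3=2.394, a0=14.646; τ=−ln(0.2741)/14.646=0.088 → t=0.404; u2·a0=0.6774·14.646=9.921; a1=4.044 < 9.921 ≤ a1+a2=12.252 → R2 fires; C=11 G=3 M=13
Draw 8: a1=4.381, a2=6.669, a3=2.926, a0=13.976; τ=−ln(0.7962)/13.976=0.016 → t=0.420; u2·a0=0.5591·13.976=7.814; a1=4.381 < 7.814 ≤ a1+a2=11.050 → R2 fires; C=13 G=2 M=14
Draw 9: a1=4.718, a2=4.788, a3=3.458, a0=12.964; τ=−ln(0.3950)/12.964=0.072 → t=0.492; u2·a0=0.7105·12.964=9.211; a1=4.718 < 9.211 ≤ a1+a2=9.506 → R2 fires; C=15 G=1 M=15
Draw 10: a1=5.055, a2=2.565, a3=3.990, a0=11.610; τ=−ln(0.4999)/11.610=0.060 → t=0.551; u2·a0=0.2488·11.610=2.889 ≤ a1=5.055 → R1 fires; C=17 G=1 M=14
Draw 11: a1=4.718, a2=2.394, a3=4.522, a0=11.634; τ=−ln(0.4966)/11.634=0.060 → t=0.612 > T=0.59: stop.
Read off G at T=0.59: 1

G at T = 1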